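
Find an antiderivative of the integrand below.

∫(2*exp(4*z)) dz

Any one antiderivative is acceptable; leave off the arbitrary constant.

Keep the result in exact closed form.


Answer: exp(4*z)/2.


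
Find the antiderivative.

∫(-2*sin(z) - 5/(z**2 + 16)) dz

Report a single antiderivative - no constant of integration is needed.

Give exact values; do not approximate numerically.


Answer: 2*cos(z) - 5*atan(z/4)/4.


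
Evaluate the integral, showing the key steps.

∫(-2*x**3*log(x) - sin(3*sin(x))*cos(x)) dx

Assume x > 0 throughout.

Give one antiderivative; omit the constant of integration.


Step 1. Rewrite: now ∫(-2*x**3*log(x)) dx + ∫(-sin(3*sin(x))*cos(x)) dx.
Step 2. Integrate ∫(-2*x**3*log(x)) dx by parts with u = log(x), dv = (-2*x**3) dx, so v = -x**4/2 [assuming x > 0]: now -x**4*log(x)/2 + ∫(x**3/2) dx + ∫(-sin(3*sin(x))*cos(x)) dx.
Step 3. Evaluate the standard form: now -x**4*log(x)/2 + x**4/8 + ∫(-sin(3*sin(x))*cos(x)) dx.
Step 4. Substitute u = sin(x), turning ∫(-sin(3*sin(x))*cos(x)) dx into ∫(-sin(3*u)) du: now -x**4*log(x)/2 + x**4/8 + ∫(-sin(3*u)) du.
Step 5. Evaluate the standard form: now -x**4*log(x)/2 + x**4/8 + cos(3*u)/3.
Step 6. Substitute back u = sin(x): now -x**4*log(x)/2 + x**4/8 + cos(3*sin(x))/3.
Answer: -x**4*log(x)/2 + x**4/8 + cos(3*sin(x))/3.


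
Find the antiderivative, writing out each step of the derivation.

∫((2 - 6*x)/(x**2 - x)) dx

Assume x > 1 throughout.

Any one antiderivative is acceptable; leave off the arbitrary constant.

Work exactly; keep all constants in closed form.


Step 1. Decompose ∫((2 - 6*x)/(x**2 - x)) dx by partial fractions, (2 - 6*x)/(x**2 - x) = -4/(x - 1) - 2/x: now ∫(-2/x) dx + ∫(-4/(x - 1)) dx.
Step 2. Evaluate the standard form [assuming x > 0]: now -2*log(x) + ∫(-4/(x - 1)) dx.
Step 3. Evaluate the standard form [assuming x > 1]: now -2*log(x) - 4*log(x - 1).
Answer: -2*log(x) - 4*log(x - 1).


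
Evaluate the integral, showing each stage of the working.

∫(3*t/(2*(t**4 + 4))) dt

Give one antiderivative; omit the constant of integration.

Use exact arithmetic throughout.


Step 1. Substitute u = t**2, turning ∫(3*t/(2*(t**4 + 4))) dt into ∫(3/(4*(u**2 + 4))) du: now ∫(3/(4*(u**2 + 4))) du.
Step 2. Evaluate the standard form: now 3*atan(u/2)/8.
Step 3. Substitute back u = t**2: now 3*atan(t**2/2)/8.
Answer: 3*atan(t**2/2)/8.


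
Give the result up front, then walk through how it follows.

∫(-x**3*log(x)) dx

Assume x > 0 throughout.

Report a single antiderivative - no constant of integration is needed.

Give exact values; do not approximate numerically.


The answer is -x**4*log(x)/4 + x**4/16.
Step 1. Integrate ∫(-x**3*log(x)) dx by parts with u = log(x), dv = (-x**3) dx, so v = -x**4/4 [assuming x > 0]: now -x**4*log(x)/4 + ∫(x**3/4) dx.
Step 2. Evaluate the standard form: now -x**4*log(x)/4 + x**4/16.
Answer: -x**4*log(x)/4 + x**4/16.


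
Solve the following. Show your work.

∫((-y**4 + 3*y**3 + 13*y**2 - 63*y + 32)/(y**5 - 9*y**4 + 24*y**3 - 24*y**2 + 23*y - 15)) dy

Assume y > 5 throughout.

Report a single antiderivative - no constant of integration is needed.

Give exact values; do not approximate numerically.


Step 1. Decompose ∫((-y**4 + 3*y**3 + 13*y**2 - 63*y + 32)/(y**5 - 9*y**4 + 24*y**3 - 24*y**2 + 23*y - 15)) dy by partial fractions, (-y**4 + 3*y**3 + 13*y**2 - 63*y + 32)/(y**5 - 9*y**4 + 24*y**3 - 24*y**2 + 23*y - 15) = -3/(y**2 + 1) - 1/(y - 1) + 1/(y - 3) - 1/(y - 5): now ∫(-1/(y - 5)) dy + ∫(1/(y - 3)) dy + ∫(-1/(y - 1)) dy + ∫(-3/(y**2 + 1)) dy.
Step 2. Evaluate the standard form [assuming y > 1]: now -log(y - 1) + ∫(-1/(y - 5)) dy + ∫(1/(y - 3)) dy + ∫(-3/(y**2 + 1)) dy.
Step 3. Evaluate the standard form [assuming y > 3]: now log(y - 3) - log(y - 1) + ∫(-1/(y - 5)) dy + ∫(-3/(y**2 + 1)) dy.
Step 4. Evaluate the standard form [assuming y > 5]: now -log(y - 5) + log(y - 3) - log(y - 1) + ∫(-3/(y**2 + 1)) dy.
Step 5. Evaluate the standard form: now -log(y - 5) + log(y - 3) - log(y - 1) - 3*atan(y).
Answer: -log(y - 5) + log(y - 3) - log(y - 1) - 3*atan(y).


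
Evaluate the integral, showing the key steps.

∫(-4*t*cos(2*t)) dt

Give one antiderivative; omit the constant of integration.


Step 1. Integrate ∫(-4*t*cos(2*t)) dt by parts with u = t, dv = (-4*cos(2*t)) dt, so v = -2*sin(2*t): now -2*t*sin(2*t) + ∫(2*sin(2*t)) dt.
Step 2. Evaluate the standard form: now -2*t*sin(2*t) - cos(2*t).
Answer: -2*t*sin(2*t) - cos(2*t).


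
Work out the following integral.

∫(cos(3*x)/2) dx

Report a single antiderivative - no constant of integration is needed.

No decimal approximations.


Answer: sin(3*x)/6.


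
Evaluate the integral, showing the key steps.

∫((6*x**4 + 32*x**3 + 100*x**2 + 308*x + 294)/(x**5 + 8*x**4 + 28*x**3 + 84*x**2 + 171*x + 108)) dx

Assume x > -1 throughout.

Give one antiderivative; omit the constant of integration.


Step 1. Decompose ∫((6*x**4 + 32*x**3 + 100*x**2 + 308*x + 294)/(x**5 + 8*x**4 + 28*x**3 + 84*x**2 + 171*x + 108)) dx by partial fractions, (6*x**4 + 32*x**3 + 100*x**2 + 308*x + 294)/(x**5 + 8*x**4 + 28*x**3 + 84*x**2 + 171*x + 108) = 2/(x**2 + 9) + 2/(x + 4) + 3/(x + 3) + 1/(x + 1): now ∫(1/(x + 1)) dx + ∫(3/(x + 3)) dx + ∫(2/(x + 4)) dx + ∫(2/(x**2 + 9)) dx.
Step 2. Evaluate the standard form [assuming x > -1]: now log(x + 1) + ∫(3/(x + 3)) dx + ∫(2/(x + 4)) dx + ∫(2/(x**2 + 9)) dx.
Step 3. Evaluate the standard form [assuming x > -4]: now log(x + 1) + 2*log(x + 4) + ∫(3/(x + 3)) dx + ∫(2/(x**2 + 9)) dx.
Step 4. Evaluate the standard form [assuming x > -3]: now log(x + 1) + 3*log(x + 3) + 2*log(x + 4) + ∫(2/(x**2 + 9)) dx.
Step 5. Evaluate the standard form: now log(x + 1) + 3*log(x + 3) + 2*log(x + 4) + 2*atan(x/3)/3.
Answer: log(x + 1) + 3*log(x + 3) + 2*log(x + 4) + 2*atan(x/3)/3.


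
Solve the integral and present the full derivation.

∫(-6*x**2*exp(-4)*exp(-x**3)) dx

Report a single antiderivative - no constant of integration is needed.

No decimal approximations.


Step 1. Substitute u = x**3 + 4, turning ∫(-6*x**2*exp(-4)*exp(-x**3)) dx into ∫(-2*exp(-u)) du: now ∫(-2*exp(-u)) du.
Step 2. Evaluate the standard form: now 2*exp(-u).
Step 3. Substitute back u = x**3 + 4: now 2*exp(-x**3 - 4).
Answer: 2*exp(-x**3 - 4).


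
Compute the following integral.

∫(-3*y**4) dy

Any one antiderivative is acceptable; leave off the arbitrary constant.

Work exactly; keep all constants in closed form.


Answer: -3*y**5/5.


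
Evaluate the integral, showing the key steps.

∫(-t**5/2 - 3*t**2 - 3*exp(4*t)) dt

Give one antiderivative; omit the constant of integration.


Step 1. Rewrite: now ∫(-3*t**2) dt + ∫(-t**5/2) dt + ∫(-3*exp(4*t)) dt.
Step 2. Evaluate the standard form: now -t**3 + ∫(-t**5/2) dt + ∫(-3*exp(4*t)) dt.
Step 3. Evaluate the standard form: now -t**3 - 3*exp(4*t)/4 + ∫(-t**5/2) dt.
Step 4. Evaluate the standard form: now -t**6/12 - t**3 - 3*exp(4*t)/4.
Answer: -t**6/12 - t**3 - 3*exp(4*t)/4.


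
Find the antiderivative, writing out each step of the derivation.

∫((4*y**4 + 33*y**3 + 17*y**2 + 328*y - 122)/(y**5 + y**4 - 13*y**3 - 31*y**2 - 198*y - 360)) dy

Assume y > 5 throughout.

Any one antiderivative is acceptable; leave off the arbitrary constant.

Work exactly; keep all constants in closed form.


Step 1. Decompose ∫((4*y**4 + 33*y**3 + 17*y**2 + 328*y - 122)/(y**5 + y**4 - 13*y**3 - 31*y**2 - 198*y - 360)) dy by partial fractions, (4*y**4 + 33*y**3 + 17*y**2 + 328*y - 122)/(y**5 + y**4 - 13*y**3 - 31*y**2 - 198*y - 360) = -1/(y**2 + 9) - 5/(y + 4) + 5/(y + 2) + 4/(y - 5): now ∫(4/(y - 5)) dy + ∫(5/(y + 2)) dy + ∫(-5/(y + 4)) dy + ∫(-1/(y**2 + 9)) dy.
Step 2. Evaluate the standard form [assuming y > 5]: now 4*log(y - 5) + ∫(5/(y + 2)) dy + ∫(-5/(y + 4)) dy + ∫(-1/(y**2 + 9)) dy.
Step 3. Evaluate the standard form [assuming y > -4]: now 4*log(y - 5) - 5*log(y + 4) + ∫(5/(y + 2)) dy + ∫(-1/(y**2 + 9)) dy.
Step 4. Evaluate the standard form [assuming y > -2]: now 4*log(y - 5) + 5*log(y + 2) - 5*log(y + 4) + ∫(-1/(y**2 + 9)) dy.
Step 5. Evaluate the standard form: now 4*log(y - 5) + 5*log(y + 2) - 5*log(y + 4) - atan(y/3)/3.
Answer: 4*log(y - 5) + 5*log(y + 2) - 5*log(y + 4) - atan(y/3)/3.


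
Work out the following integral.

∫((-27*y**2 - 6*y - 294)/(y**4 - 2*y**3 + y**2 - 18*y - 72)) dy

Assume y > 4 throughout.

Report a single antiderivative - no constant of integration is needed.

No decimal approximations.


Answer: -5*log(y - 4) + 5*log(y + 2) + atan(y/3).


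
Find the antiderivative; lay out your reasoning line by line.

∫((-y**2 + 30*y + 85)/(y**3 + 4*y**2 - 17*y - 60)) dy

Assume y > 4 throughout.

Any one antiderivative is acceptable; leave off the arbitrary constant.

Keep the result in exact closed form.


Step 1. Decompose ∫((-y**2 + 30*y + 85)/(y**3 + 4*y**2 - 17*y - 60)) dy by partial fractions, (-y**2 + 30*y + 85)/(y**3 + 4*y**2 - 17*y - 60) = -5/(y + 5) + 1/(y + 3) + 3/(y - 4): now ∫(3/(y - 4)) dy + ∫(1/(y + 3)) dy + ∫(-5/(y + 5)) dy.
Step 2. Evaluate the standard form [assuming y > -5]: now -5*log(y + 5) + ∫(3/(y - 4)) dy + ∫(1/(y + 3)) dy.
Step 3. Evaluate the standard form [assuming y > -3]: now log(y + 3) - 5*log(y + 5) + ∫(3/(y - 4)) dy.
Step 4. Evaluate the standard form [assuming y > 4]: now 3*log(y - 4) + log(y + 3) - 5*log(y + 5).
Answer: 3*log(y - 4) + log(y + 3) - 5*log(y + 5).


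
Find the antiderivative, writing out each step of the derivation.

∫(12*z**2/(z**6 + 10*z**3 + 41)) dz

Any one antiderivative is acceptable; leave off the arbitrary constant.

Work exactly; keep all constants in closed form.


Step 1. Substitute u = z**3 + 5, turning ∫(12*z**2/(z**6 + 10*z**3 + 41)) dz into ∫(4/(u**2 + 16)) du: now ∫(4/(u**2 + 16)) du.
Step 2. Evaluate the standard form: now atan(u/4).
Step 3. Substitute back u = z**3 + 5: now atan(z**3/4 + 5/4).
Answer: atan(z**3/4 + 5/4).


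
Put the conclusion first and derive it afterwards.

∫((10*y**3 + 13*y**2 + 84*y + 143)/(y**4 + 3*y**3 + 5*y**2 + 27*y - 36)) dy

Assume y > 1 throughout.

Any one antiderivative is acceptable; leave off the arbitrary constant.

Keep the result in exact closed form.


The answer is 5*log(y - 1) + 5*log(y + 4) - 2*atan(y/3)/3.
Step 1. Decompose ∫((10*y**3 + 13*y**2 + 84*y + 143)/(y**4 + 3*y**3 + 5*y**2 + 27*y - 36)) dy by partial fractions, (10*y**3 + 13*y**2 + 84*y + 143)/(y**4 + 3*y**3 + 5*y**2 + 27*y - 36) = -2/(y**2 + 9) + 5/(y + 4) + 5/(y - 1): now ∫(5/(y - 1)) dy + ∫(5/(y + 4)) dy + ∫(-2/(y**2 + 9)) dy.
Step 2. Evaluate the standard form [assuming y > -4]: now 5*log(y + 4) + ∫(5/(y - 1)) dy + ∫(-2/(y**2 + 9)) dy.
Step 3. Evaluate the standard form [assuming y > 1]: now 5*log(y - 1) + 5*log(y + 4) + ∫(-2/(y**2 + 9)) dy.
Step 4. Evaluate the standard form: now 5*log(y - 1) + 5*log(y + 4) - 2*atan(y/3)/3.
Answer: 5*log(y - 1) + 5*log(y + 4) - 2*atan(y/3)/3.


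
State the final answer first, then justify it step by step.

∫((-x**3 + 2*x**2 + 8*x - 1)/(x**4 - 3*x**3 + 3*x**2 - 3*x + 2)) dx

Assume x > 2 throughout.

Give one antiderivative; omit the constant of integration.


The answer is 3*log(x - 2) - 4*log(x - 1) - 3*atan(x).
Step 1. Decompose ∫((-x**3 + 2*x**2 + 8*x - 1)/(x**4 - 3*x**3 + 3*x**2 - 3*x + 2)) dx by partial fractions, (-x**3 + 2*x**2 + 8*x - 1)/(x**4 - 3*x**3 + 3*x**2 - 3*x + 2) = -3/(x**2 + 1) - 4/(x - 1) + 3/(x - 2): now ∫(3/(x - 2)) dx + ∫(-4/(x - 1)) dx + ∫(-3/(x**2 + 1)) dx.
Step 2. Evaluate the standard form [assuming x > 2]: now 3*log(x - 2) + ∫(-4/(x - 1)) dx + ∫(-3/(x**2 + 1)) dx.
Step 3. Evaluate the standard form [assuming x > 1]: now 3*log(x - 2) - 4*log(x - 1) + ∫(-3/(x**2 + 1)) dx.
Step 4. Evaluate the standard form: now 3*log(x - 2) - 4*log(x - 1) - 3*atan(x).
Answer: 3*log(x - 2) - 4*log(x - 1) - 3*atan(x).


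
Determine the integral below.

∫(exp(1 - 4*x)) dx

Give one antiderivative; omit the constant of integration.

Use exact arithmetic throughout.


Answer: -exp(1 - 4*x)/4.


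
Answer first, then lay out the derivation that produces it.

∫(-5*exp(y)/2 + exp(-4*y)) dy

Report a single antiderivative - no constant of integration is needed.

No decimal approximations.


The answer is -5*exp(y)/2 - exp(-4*y)/4.
Step 1. Rewrite: now ∫(exp(-4*y)) dy + ∫(-5*exp(y)/2) dy.
Step 2. Evaluate the standard form: now -5*exp(y)/2 + ∫(exp(-4*y)) dy.
Step 3. Evaluate the standard form: now -5*exp(y)/2 - exp(-4*y)/4.
Answer: -5*exp(y)/2 - exp(-4*y)/4.


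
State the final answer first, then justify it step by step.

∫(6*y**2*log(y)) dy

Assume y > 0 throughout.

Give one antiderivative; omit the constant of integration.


The answer is 2*y**3*log(y) - 2*y**3/3.
Step 1. Integrate ∫(6*y**2*log(y)) dy by parts with u = log(y), dv = (6*y**2) dy, so v = 2*y**3 [assuming y > 0]: now 2*y**3*log(y) + ∫(-2*y**2) dy.
Step 2. Evaluate the standard form: now 2*y**3*log(y) - 2*y**3/3.
Answer: 2*y**3*log(y) - 2*y**3/3.


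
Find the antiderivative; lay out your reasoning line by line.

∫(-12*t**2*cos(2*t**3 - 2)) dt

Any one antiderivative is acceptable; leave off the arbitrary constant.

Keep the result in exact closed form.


Step 1. Substitute u = t**3 - 1, turning ∫(-12*t**2*cos(2*t**3 - 2)) dt into ∫(-4*cos(2*u)) du: now ∫(-4*cos(2*u)) du.
Step 2. Evaluate the standard form: now -2*sin(2*u).
Step 3. Substitute back u = t**3 - 1: now -2*sin(2*t**3 - 2).
Answer: -2*sin(2*t**3 - 2).


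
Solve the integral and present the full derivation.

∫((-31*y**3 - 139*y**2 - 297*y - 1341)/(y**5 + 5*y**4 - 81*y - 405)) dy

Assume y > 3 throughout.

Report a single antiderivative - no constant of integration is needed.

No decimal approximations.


Step 1. Decompose ∫((-31*y**3 - 139*y**2 - 297*y - 1341)/(y**5 + 5*y**4 - 81*y - 405)) dy by partial fractions, (-31*y**3 - 139*y**2 - 297*y - 1341)/(y**5 + 5*y**4 - 81*y - 405) = 1/(y**2 + 9) + 1/(y + 5) + 4/(y + 3) - 5/(y - 3): now ∫(-5/(y - 3)) dy + ∫(4/(y + 3)) dy + ∫(1/(y + 5)) dy + ∫(1/(y**2 + 9)) dy.
Step 2. Evaluate the standard form [assuming y > -5]: now log(y + 5) + ∫(-5/(y - 3)) dy + ∫(4/(y + 3)) dy + ∫(1/(y**2 + 9)) dy.
Step 3. Evaluate the standard form [assuming y > 3]: now -5*log(y - 3) + log(y + 5) + ∫(4/(y + 3)) dy + ∫(1/(y**2 + 9)) dy.
Step 4. Evaluate the standard form [assuming y > -3]: now -5*log(y - 3) + 4*log(y + 3) + log(y + 5) + ∫(1/(y**2 + 9)) dy.
Step 5. Evaluate the standard form: now -5*log(y - 3) + 4*log(y + 3) + log(y + 5) + atan(y/3)/3.
Answer: -5*log(y - 3) + 4*log(y + 3) + log(y + 5) + atan(y/3)/3.


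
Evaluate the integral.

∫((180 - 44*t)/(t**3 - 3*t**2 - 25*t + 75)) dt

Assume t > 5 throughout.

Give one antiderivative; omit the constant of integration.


Answer: -2*log(t - 5) - 3*log(t - 3) + 5*log(t + 5).


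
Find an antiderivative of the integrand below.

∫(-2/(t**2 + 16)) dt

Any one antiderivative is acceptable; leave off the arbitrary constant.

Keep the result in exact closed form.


Answer: -atan(t/4)/2.


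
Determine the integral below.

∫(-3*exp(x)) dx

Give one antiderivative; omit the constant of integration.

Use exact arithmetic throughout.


Answer: -3*exp(x).


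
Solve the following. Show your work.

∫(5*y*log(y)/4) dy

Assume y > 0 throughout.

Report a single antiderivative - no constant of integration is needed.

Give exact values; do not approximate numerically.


Step 1. Integrate ∫(5*y*log(y)/4) dy by parts with u = log(y), dv = (5*y/4) dy, so v = 5*y**2/8 [assuming y > 0]: now 5*y**2*log(y)/8 + ∫(-5*y/8) dy.
Step 2. Evaluate the standard form: now 5*y**2*log(y)/8 - 5*y**2/16.
Answer: 5*y**2*log(y)/8 - 5*y**2/16.


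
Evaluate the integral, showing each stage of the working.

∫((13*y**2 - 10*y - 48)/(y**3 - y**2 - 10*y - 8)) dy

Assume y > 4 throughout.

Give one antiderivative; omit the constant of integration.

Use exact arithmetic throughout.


Step 1. Decompose ∫((13*y**2 - 10*y - 48)/(y**3 - y**2 - 10*y - 8)) dy by partial fractions, (13*y**2 - 10*y - 48)/(y**3 - y**2 - 10*y - 8) = 4/(y + 2) + 5/(y + 1) + 4/(y - 4): now ∫(4/(y - 4)) dy + ∫(5/(y + 1)) dy + ∫(4/(y + 2)) dy.
Step 2. Evaluate the standard form [assuming y > -1]: now 5*log(y + 1) + ∫(4/(y - 4)) dy + ∫(4/(y + 2)) dy.
Step 3. Evaluate the standard form [assuming y > 4]: now 4*log(y - 4) + 5*log(y + 1) + ∫(4/(y + 2)) dy.
Step 4. Evaluate the standard form [assuming y > -2]: now 4*log(y - 4) + 5*log(y + 1) + 4*log(y + 2).
Answer: 4*log(y - 4) + 5*log(y + 1) + 4*log(y + 2).


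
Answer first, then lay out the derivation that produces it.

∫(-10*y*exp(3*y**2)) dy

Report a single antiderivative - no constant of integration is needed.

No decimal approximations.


The answer is -5*exp(3*y**2)/3.
Step 1. Substitute u = y**2, turning ∫(-10*y*exp(3*y**2)) dy into ∫(-5*exp(3*u)) du: now ∫(-5*exp(3*u)) du.
Step 2. Evaluate the standard form: now -5*exp(3*u)/3.
Step 3. Substitute back u = y**2: now -5*exp(3*y**2)/3.
Answer: -5*exp(3*y**2)/3.


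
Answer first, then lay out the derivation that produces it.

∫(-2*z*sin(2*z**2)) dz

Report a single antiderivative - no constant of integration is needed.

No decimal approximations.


The answer is cos(2*z**2)/2.
Step 1. Substitute u = z**2, turning ∫(-2*z*sin(2*z**2)) dz into ∫(-sin(2*u)) du: now ∫(-sin(2*u)) du.
Step 2. Evaluate the standard form: now cos(2*u)/2.
Step 3. Substitute back u = z**2: now cos(2*z**2)/2.
Answer: cos(2*z**2)/2.


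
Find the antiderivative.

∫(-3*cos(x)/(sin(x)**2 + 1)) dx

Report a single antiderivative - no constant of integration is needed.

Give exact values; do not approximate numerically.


Answer: -3*atan(sin(x)).


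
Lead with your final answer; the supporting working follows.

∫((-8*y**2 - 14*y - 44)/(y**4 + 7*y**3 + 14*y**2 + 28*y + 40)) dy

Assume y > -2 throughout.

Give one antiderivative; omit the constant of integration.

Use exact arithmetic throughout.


The answer is -2*log(y + 2) + 2*log(y + 5) - atan(y/2).
Step 1. Decompose ∫((-8*y**2 - 14*y - 44)/(y**4 + 7*y**3 + 14*y**2 + 28*y + 40)) dy by partial fractions, (-8*y**2 - 14*y - 44)/(y**4 + 7*y**3 + 14*y**2 + 28*y + 40) = -2/(y**2 + 4) + 2/(y + 5) - 2/(y + 2): now ∫(-2/(y + 2)) dy + ∫(2/(y + 5)) dy + ∫(-2/(y**2 + 4)) dy.
Step 2. Evaluate the standard form [assuming y > -5]: now 2*log(y + 5) + ∫(-2/(y + 2)) dy + ∫(-2/(y**2 + 4)) dy.
Step 3. Evaluate the standard form [assuming y > -2]: now -2*log(y + 2) + 2*log(y + 5) + ∫(-2/(y**2 + 4)) dy.
Step 4. Evaluate the standard form: now -2*log(y + 2) + 2*log(y + 5) - atan(y/2).
Answer: -2*log(y + 2) + 2*log(y + 5) - atan(y/2).


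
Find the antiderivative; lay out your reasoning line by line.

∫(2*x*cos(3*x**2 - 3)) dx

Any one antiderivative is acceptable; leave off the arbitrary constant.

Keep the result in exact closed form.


Step 1. Substitute u = x**2 - 1, turning ∫(2*x*cos(3*x**2 - 3)) dx into ∫(cos(3*u)) du: now ∫(cos(3*u)) du.
Step 2. Evaluate the standard form: now sin(3*u)/3.
Step 3. Substitute back u = x**2 - 1: now sin(3*x**2 - 3)/3.
Answer: sin(3*x**2 - 3)/3.


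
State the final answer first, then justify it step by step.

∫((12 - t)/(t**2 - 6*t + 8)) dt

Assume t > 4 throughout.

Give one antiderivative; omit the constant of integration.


The answer is 4*log(t - 4) - 5*log(t - 2).
Step 1. Decompose ∫((12 - t)/(t**2 - 6*t + 8)) dt by partial fractions, (12 - t)/(t**2 - 6*t + 8) = -5/(t - 2) + 4/(t - 4): now ∫(4/(t - 4)) dt + ∫(-5/(t - 2)) dt.
Step 2. Evaluate the standard form [assuming t > 4]: now 4*log(t - 4) + ∫(-5/(t - 2)) dt.
Step 3. Evaluate the standard form [assuming t > 2]: now 4*log(t - 4) - 5*log(t - 2).
Answer: 4*log(t - 4) - 5*log(t - 2).


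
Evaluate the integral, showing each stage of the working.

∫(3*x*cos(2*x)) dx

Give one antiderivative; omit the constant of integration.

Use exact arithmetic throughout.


Step 1. Integrate ∫(3*x*cos(2*x)) dx by parts with u = x, dv = (3*cos(2*x)) dx, so v = 3*sin(2*x)/2: now 3*x*sin(2*x)/2 + ∫(-3*sin(2*x)/2) dx.
Step 2. Evaluate the standard form: now 3*x*sin(2*x)/2 + 3*cos(2*x)/4.
Answer: 3*x*sin(2*x)/2 + 3*cos(2*x)/4.


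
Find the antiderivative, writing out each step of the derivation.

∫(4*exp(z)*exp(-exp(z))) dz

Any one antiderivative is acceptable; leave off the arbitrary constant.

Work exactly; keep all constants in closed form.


Step 1. Substitute u = exp(z), turning ∫(4*exp(z)*exp(-exp(z))) dz into ∫(4*exp(-u)) du: now ∫(4*exp(-u)) du.
Step 2. Evaluate the standard form: now -4*exp(-u).
Step 3. Substitute back u = exp(z): now -4*exp(-exp(z)).
Answer: -4*exp(-exp(z)).


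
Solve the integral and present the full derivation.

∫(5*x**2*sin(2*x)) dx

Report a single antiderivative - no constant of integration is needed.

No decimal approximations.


Step 1. Integrate ∫(5*x**2*sin(2*x)) dx by parts with u = x**2, dv = (5*sin(2*x)) dx, so v = -5*cos(2*x)/2: now -5*x**2*cos(2*x)/2 + ∫(5*x*cos(2*x)) dx.
Step 2. Integrate ∫(5*x*cos(2*x)) dx by parts with u = x, dv = (5*cos(2*x)) dx, so v = 5*sin(2*x)/2: now -5*x**2*cos(2*x)/2 + 5*x*sin(2*x)/2 + ∫(-5*sin(2*x)/2) dx.
Step 3. Evaluate the standard form: now -5*x**2*cos(2*x)/2 + 5*x*sin(2*x)/2 + 5*cos(2*x)/4.
Answer: -5*x**2*cos(2*x)/2 + 5*x*sin(2*x)/2 + 5*cos(2*x)/4.


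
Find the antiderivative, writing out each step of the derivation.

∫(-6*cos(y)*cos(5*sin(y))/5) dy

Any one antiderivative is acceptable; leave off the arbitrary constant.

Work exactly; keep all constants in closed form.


Step 1. Substitute u = sin(y), turning ∫(-6*cos(y)*cos(5*sin(y))/5) dy into ∫(-6*cos(5*u)/5) du: now ∫(-6*cos(5*u)/5) du.
Step 2. Evaluate the standard form: now -6*sin(5*u)/25.
Step 3. Substitute back u = sin(y): now -6*sin(5*sin(y))/25.
Answer: -6*sin(5*sin(y))/25.


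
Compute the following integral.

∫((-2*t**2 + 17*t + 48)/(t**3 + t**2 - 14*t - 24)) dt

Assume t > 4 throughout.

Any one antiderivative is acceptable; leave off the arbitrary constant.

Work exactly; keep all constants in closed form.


Answer: 2*log(t - 4) - log(t + 2) - 3*log(t + 3).


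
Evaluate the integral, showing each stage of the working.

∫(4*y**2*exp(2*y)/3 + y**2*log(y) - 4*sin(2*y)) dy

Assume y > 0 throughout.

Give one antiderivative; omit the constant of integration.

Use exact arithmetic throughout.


Step 1. Rewrite: now ∫(4*y**2*exp(2*y)/3) dy + ∫(y**2*log(y)) dy + ∫(-4*sin(2*y)) dy.
Step 2. Integrate ∫(4*y**2*exp(2*y)/3) dy by parts with u = y**2, dv = (4*exp(2*y)/3) dy, so v = 2*exp(2*y)/3: now 2*y**2*exp(2*y)/3 + ∫(-4*y*exp(2*y)/3) dy + ∫(y**2*log(y)) dy + ∫(-4*sin(2*y)) dy.
Step 3. Integrate ∫(-4*y*exp(2*y)/3) dy by parts with u = y, dv = (-4*exp(2*y)/3) dy, so v = -2*exp(2*y)/3: now 2*y**2*exp(2*y)/3 - 2*y*exp(2*y)/3 + ∫(y**2*log(y)) dy + ∫(2*exp(2*y)/3) dy + ∫(-4*sin(2*y)) dy.
Step 4. Evaluate the standard form: now 2*y**2*exp(2*y)/3 - 2*y*exp(2*y)/3 + exp(2*y)/3 + ∫(y**2*log(y)) dy + ∫(-4*sin(2*y)) dy.
Step 5. Evaluate the standard form: now 2*y**2*exp(2*y)/3 - 2*y*exp(2*y)/3 + exp(2*y)/3 + 2*cos(2*y) + ∫(y**2*log(y)) dy.
Step 6. Integrate ∫(y**2*log(y)) dy by parts with u = log(y), dv = (y**2) dy, so v = y**3/3 [assuming y > 0]: now y**3*log(y)/3 + 2*y**2*exp(2*y)/3 - 2*y*exp(2*y)/3 + exp(2*y)/3 + 2*cos(2*y) + ∫(-y**2/3) dy.
Step 7. Evaluate the standard form: now y**3*log(y)/3 - y**3/9 + 2*y**2*exp(2*y)/3 - 2*y*exp(2*y)/3 + exp(2*y)/3 + 2*cos(2*y).
Answer: y**3*log(y)/3 - y**3/9 + 2*y**2*exp(2*y)/3 - 2*y*exp(2*y)/3 + exp(2*y)/3 + 2*cos(2*y).


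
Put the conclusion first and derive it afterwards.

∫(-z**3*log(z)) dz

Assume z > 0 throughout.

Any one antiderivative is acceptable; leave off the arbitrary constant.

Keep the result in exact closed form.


The answer is -z**4*log(z)/4 + z**4/16.
Step 1. Integrate ∫(-z**3*log(z)) dz by parts with u = log(z), dv = (-z**3) dz, so v = -z**4/4 [assuming z > 0]: now -z**4*log(z)/4 + ∫(z**3/4) dz.
Step 2. Evaluate the standard form: now -z**4*log(z)/4 + z**4/16.
Answer: -z**4*log(z)/4 + z**4/16.


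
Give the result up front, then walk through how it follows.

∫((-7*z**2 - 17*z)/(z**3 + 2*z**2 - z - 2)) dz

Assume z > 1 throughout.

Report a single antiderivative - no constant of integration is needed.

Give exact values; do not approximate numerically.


The answer is -4*log(z - 1) - 5*log(z + 1) + 2*log(z + 2).
Step 1. Decompose ∫((-7*z**2 - 17*z)/(z**3 + 2*z**2 - z - 2)) dz by partial fractions, (-7*z**2 - 17*z)/(z**3 + 2*z**2 - z - 2) = 2/(z + 2) - 5/(z + 1) - 4/(z - 1): now ∫(-4/(z - 1)) dz + ∫(-5/(z + 1)) dz + ∫(2/(z + 2)) dz.
Step 2. Evaluate the standard form [assuming z > -2]: now 2*log(z + 2) + ∫(-4/(z - 1)) dz + ∫(-5/(z + 1)) dz.
Step 3. Evaluate the standard form [assuming z > 1]: now -4*log(z - 1) + 2*log(z + 2) + ∫(-5/(z + 1)) dz.
Step 4. Evaluate the standard form [assuming z > -1]: now -4*log(z - 1) - 5*log(z + 1) + 2*log(z + 2).
Answer: -4*log(z - 1) - 5*log(z + 1) + 2*log(z + 2).


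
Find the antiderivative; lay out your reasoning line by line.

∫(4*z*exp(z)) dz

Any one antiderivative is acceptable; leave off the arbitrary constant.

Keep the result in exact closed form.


Step 1. Integrate ∫(4*z*exp(z)) dz by parts with u = z, dv = (4*exp(z)) dz, so v = 4*exp(z): now 4*z*exp(z) + ∫(-4*exp(z)) dz.
Step 2. Evaluate the standard form: now 4*z*exp(z) - 4*exp(z).
Answer: 4*z*exp(z) - 4*exp(z).


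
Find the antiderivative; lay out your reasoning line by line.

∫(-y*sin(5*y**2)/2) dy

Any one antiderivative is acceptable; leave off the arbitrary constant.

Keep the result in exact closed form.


Step 1. Substitute u = y**2, turning ∫(-y*sin(5*y**2)/2) dy into ∫(-sin(5*u)/4) du: now ∫(-sin(5*u)/4) du.
Step 2. Evaluate the standard form: now cos(5*u)/20.
Step 3. Substitute back u = y**2: now cos(5*y**2)/20.
Answer: cos(5*y**2)/20.


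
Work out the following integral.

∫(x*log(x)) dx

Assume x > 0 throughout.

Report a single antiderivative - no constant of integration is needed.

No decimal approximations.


Answer: x**2*log(x)/2 - x**2/4.


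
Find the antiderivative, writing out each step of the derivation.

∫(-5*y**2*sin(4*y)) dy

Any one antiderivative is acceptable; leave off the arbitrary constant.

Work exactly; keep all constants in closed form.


Step 1. Integrate ∫(-5*y**2*sin(4*y)) dy by parts with u = y**2, dv = (-5*sin(4*y)) dy, so v = 5*cos(4*y)/4: now 5*y**2*cos(4*y)/4 + ∫(-5*y*cos(4*y)/2) dy.
Step 2. Integrate ∫(-5*y*cos(4*y)/2) dy by parts with u = y, dv = (-5*cos(4*y)/2) dy, so v = -5*sin(4*y)/8: now 5*y**2*cos(4*y)/4 - 5*y*sin(4*y)/8 + ∫(5*sin(4*y)/8) dy.
Step 3. Evaluate the standard form: now 5*y**2*cos(4*y)/4 - 5*y*sin(4*y)/8 - 5*cos(4*y)/32.
Answer: 5*y**2*cos(4*y)/4 - 5*y*sin(4*y)/8 - 5*cos(4*y)/32.


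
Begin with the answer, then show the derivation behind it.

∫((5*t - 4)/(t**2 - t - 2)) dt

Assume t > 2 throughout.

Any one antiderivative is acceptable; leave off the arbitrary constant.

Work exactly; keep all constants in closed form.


The answer is 2*log(t - 2) + 3*log(t + 1).
Step 1. Decompose ∫((5*t - 4)/(t**2 - t - 2)) dt by partial fractions, (5*t - 4)/(t**2 - t - 2) = 3/(t + 1) + 2/(t - 2): now ∫(2/(t - 2)) dt + ∫(3/(t + 1)) dt.
Step 2. Evaluate the standard form [assuming t > 2]: now 2*log(t - 2) + ∫(3/(t + 1)) dt.
Step 3. Evaluate the standard form [assuming t > -1]: now 2*log(t - 2) + 3*log(t + 1).
Answer: 2*log(t - 2) + 3*log(t + 1).


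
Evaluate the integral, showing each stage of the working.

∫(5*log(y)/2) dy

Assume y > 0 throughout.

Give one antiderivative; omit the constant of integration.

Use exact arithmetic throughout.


Step 1. Integrate ∫(5*log(y)/2) dy by parts with u = log(y), dv = (5/2) dy, so v = 5*y/2 [assuming y > 0]: now 5*y*log(y)/2 + ∫(-5/2) dy.
Step 2. Evaluate the standard form: now 5*y*log(y)/2 - 5*y/2.
Answer: 5*y*log(y)/2 - 5*y/2.


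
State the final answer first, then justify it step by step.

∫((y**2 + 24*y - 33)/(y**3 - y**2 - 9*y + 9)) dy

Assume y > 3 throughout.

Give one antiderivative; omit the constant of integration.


The answer is 4*log(y - 3) + log(y - 1) - 4*log(y + 3).
Step 1. Decompose ∫((y**2 + 24*y - 33)/(y**3 - y**2 - 9*y + 9)) dy by partial fractions, (y**2 + 24*y - 33)/(y**3 - y**2 - 9*y + 9) = -4/(y + 3) + 1/(y - 1) + 4/(y - 3): now ∫(4/(y - 3)) dy + ∫(1/(y - 1)) dy + ∫(-4/(y + 3)) dy.
Step 2. Evaluate the standard form [assuming y > -3]: now -4*log(y + 3) + ∫(4/(y - 3)) dy + ∫(1/(y - 1)) dy.
Step 3. Evaluate the standard form [assuming y > 3]: now 4*log(y - 3) - 4*log(y + 3) + ∫(1/(y - 1)) dy.
Step 4. Evaluate the standard form [assuming y > 1]: now 4*log(y - 3) + log(y - 1) - 4*log(y + 3).
Answer: 4*log(y - 3) + log(y - 1) - 4*log(y + 3).


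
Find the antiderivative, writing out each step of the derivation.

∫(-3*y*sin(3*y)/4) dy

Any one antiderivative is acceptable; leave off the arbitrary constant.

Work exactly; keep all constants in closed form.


Step 1. Integrate ∫(-3*y*sin(3*y)/4) dy by parts with u = y, dv = (-3*sin(3*y)/4) dy, so v = cos(3*y)/4: now y*cos(3*y)/4 + ∫(-cos(3*y)/4) dy.
Step 2. Evaluate the standard form: now y*cos(3*y)/4 - sin(3*y)/12.
Answer: y*cos(3*y)/4 - sin(3*y)/12.


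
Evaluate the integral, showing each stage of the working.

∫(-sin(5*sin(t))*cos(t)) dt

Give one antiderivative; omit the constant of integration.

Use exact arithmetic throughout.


Step 1. Substitute u = sin(t), turning ∫(-sin(5*sin(t))*cos(t)) dt into ∫(-sin(5*u)) du: now ∫(-sin(5*u)) du.
Step 2. Evaluate the standard form: now cos(5*u)/5.
Step 3. Substitute back u = sin(t): now cos(5*sin(t))/5.
Answer: cos(5*sin(t))/5.


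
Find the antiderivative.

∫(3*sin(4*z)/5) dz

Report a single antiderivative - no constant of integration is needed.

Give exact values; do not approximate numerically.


Answer: -3*cos(4*z)/20.


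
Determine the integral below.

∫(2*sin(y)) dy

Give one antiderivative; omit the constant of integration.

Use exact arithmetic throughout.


Answer: -2*cos(y).


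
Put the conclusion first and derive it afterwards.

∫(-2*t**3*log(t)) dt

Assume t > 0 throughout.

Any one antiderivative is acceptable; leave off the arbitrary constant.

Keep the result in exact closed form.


The answer is -t**4*log(t)/2 + t**4/8.
Step 1. Integrate ∫(-2*t**3*log(t)) dt by parts with u = log(t), dv = (-2*t**3) dt, so v = -t**4/2 [assuming t > 0]: now -t**4*log(t)/2 + ∫(t**3/2) dt.
Step 2. Evaluate the standard form: now -t**4*log(t)/2 + t**4/8.
Answer: -t**4*log(t)/2 + t**4/8.


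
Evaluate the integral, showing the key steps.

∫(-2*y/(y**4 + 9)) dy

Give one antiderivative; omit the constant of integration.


Step 1. Substitute u = y**2, turning ∫(-2*y/(y**4 + 9)) dy into ∫(-1/(u**2 + 9)) du: now ∫(-1/(u**2 + 9)) du.
Step 2. Evaluate the standard form: now -atan(u/3)/3.
Step 3. Substitute back u = y**2: now -atan(y**2/3)/3.
Answer: -atan(y**2/3)/3.


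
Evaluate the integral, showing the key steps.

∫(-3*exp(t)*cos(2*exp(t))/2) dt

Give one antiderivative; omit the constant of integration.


Step 1. Substitute u = exp(t), turning ∫(-3*exp(t)*cos(2*exp(t))/2) dt into ∫(-3*cos(2*u)/2) du: now ∫(-3*cos(2*u)/2) du.
Step 2. Evaluate the standard form: now -3*sin(2*u)/4.
Step 3. Substitute back u = exp(t): now -3*sin(2*exp(t))/4.
Answer: -3*sin(2*exp(t))/4.


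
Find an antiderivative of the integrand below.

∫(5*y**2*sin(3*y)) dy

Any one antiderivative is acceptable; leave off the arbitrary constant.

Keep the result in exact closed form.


Answer: -5*y**2*cos(3*y)/3 + 10*y*sin(3*y)/9 + 10*cos(3*y)/27.


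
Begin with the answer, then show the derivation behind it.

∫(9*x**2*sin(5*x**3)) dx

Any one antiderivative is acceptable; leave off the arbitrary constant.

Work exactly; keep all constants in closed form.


The answer is -3*cos(5*x**3)/5.
Step 1. Substitute u = x**3, turning ∫(9*x**2*sin(5*x**3)) dx into ∫(3*sin(5*u)) du: now ∫(3*sin(5*u)) du.
Step 2. Evaluate the standard form: now -3*cos(5*u)/5.
Step 3. Substitute back u = x**3: now -3*cos(5*x**3)/5.
Answer: -3*cos(5*x**3)/5.


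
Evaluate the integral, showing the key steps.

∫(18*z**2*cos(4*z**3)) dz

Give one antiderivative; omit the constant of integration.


Step 1. Substitute u = z**3, turning ∫(18*z**2*cos(4*z**3)) dz into ∫(6*cos(4*u)) du: now ∫(6*cos(4*u)) du.
Step 2. Evaluate the standard form: now 3*sin(4*u)/2.
Step 3. Substitute back u = z**3: now 3*sin(4*z**3)/2.
Answer: 3*sin(4*z**3)/2.


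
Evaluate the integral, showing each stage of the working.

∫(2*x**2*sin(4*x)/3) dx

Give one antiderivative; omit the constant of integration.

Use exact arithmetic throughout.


Step 1. Integrate ∫(2*x**2*sin(4*x)/3) dx by parts with u = x**2, dv = (2*sin(4*x)/3) dx, so v = -cos(4*x)/6: now -x**2*cos(4*x)/6 + ∫(x*cos(4*x)/3) dx.
Step 2. Integrate ∫(x*cos(4*x)/3) dx by parts with u = x, dv = (cos(4*x)/3) dx, so v = sin(4*x)/12: now -x**2*cos(4*x)/6 + x*sin(4*x)/12 + ∫(-sin(4*x)/12) dx.
Step 3. Evaluate the standard form: now -x**2*cos(4*x)/6 + x*sin(4*x)/12 + cos(4*x)/48.
Answer: -x**2*cos(4*x)/6 + x*sin(4*x)/12 + cos(4*x)/48.


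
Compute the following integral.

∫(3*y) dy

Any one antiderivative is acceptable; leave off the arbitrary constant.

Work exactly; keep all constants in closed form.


Answer: 3*y**2/2.


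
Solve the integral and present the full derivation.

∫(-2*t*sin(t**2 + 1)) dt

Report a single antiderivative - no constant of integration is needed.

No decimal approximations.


Step 1. Substitute u = t**2 + 1, turning ∫(-2*t*sin(t**2 + 1)) dt into ∫(-sin(u)) du: now ∫(-sin(u)) du.
Step 2. Evaluate the standard form: now cos(u).
Step 3. Substitute back u = t**2 + 1: now cos(t**2 + 1).
Answer: cos(t**2 + 1).


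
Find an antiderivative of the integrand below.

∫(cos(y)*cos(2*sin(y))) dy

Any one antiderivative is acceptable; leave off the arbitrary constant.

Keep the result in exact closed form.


Answer: sin(2*sin(y))/2.


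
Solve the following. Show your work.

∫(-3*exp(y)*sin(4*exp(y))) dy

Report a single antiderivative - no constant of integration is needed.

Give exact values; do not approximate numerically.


Step 1. Substitute u = exp(y), turning ∫(-3*exp(y)*sin(4*exp(y))) dy into ∫(-3*sin(4*u)) du: now ∫(-3*sin(4*u)) du.
Step 2. Evaluate the standard form: now 3*cos(4*u)/4.
Step 3. Substitute back u = exp(y): now 3*cos(4*exp(y))/4.
Answer: 3*cos(4*exp(y))/4.


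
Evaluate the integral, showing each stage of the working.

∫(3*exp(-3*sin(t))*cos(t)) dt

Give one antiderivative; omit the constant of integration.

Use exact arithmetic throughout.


Step 1. Substitute u = sin(t), turning ∫(3*exp(-3*sin(t))*cos(t)) dt into ∫(3*exp(-3*u)) du: now ∫(3*exp(-3*u)) du.
Step 2. Evaluate the standard form: now -exp(-3*u).
Step 3. Substitute back u = sin(t): now -exp(-3*sin(t)).
Answer: -exp(-3*sin(t)).


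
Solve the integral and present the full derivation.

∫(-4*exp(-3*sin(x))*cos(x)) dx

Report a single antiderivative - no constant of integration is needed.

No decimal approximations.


Step 1. Substitute u = sin(x), turning ∫(-4*exp(-3*sin(x))*cos(x)) dx into ∫(-4*exp(-3*u)) du: now ∫(-4*exp(-3*u)) du.
Step 2. Evaluate the standard form: now 4*exp(-3*u)/3.
Step 3. Substitute back u = sin(x): now 4*exp(-3*sin(x))/3.
Answer: 4*exp(-3*sin(x))/3.


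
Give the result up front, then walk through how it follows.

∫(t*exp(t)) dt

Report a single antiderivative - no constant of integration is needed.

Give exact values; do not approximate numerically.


The answer is t*exp(t) - exp(t).
Step 1. Integrate ∫(t*exp(t)) dt by parts with u = t, dv = (exp(t)) dt, so v = exp(t): now t*exp(t) + ∫(-exp(t)) dt.
Step 2. Evaluate the standard form: now t*exp(t) - exp(t).
Answer: t*exp(t) - exp(t).


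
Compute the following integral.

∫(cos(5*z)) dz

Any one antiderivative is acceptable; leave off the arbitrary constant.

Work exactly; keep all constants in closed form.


Answer: sin(5*z)/5.


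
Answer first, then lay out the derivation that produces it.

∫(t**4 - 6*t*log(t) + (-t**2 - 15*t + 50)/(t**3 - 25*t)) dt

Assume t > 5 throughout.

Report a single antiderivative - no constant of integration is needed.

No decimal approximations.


The answer is t**5/5 - 3*t**2*log(t) + 3*t**2/2 - 2*log(t) - log(t - 5) + 2*log(t + 5).
Step 1. Rewrite: now ∫(t**4) dt + ∫(-6*t*log(t)) dt + ∫((-t**2 - 15*t + 50)/(t**3 - 25*t)) dt.
Step 2. Integrate ∫(-6*t*log(t)) dt by parts with u = log(t), dv = (-6*t) dt, so v = -3*t**2 [assuming t > 0]: now -3*t**2*log(t) + ∫(3*t) dt + ∫(t**4) dt + ∫((-t**2 - 15*t + 50)/(t**3 - 25*t)) dt.
Step 3. Evaluate the standard form: now -3*t**2*log(t) + 3*t**2/2 + ∫(t**4) dt + ∫((-t**2 - 15*t + 50)/(t**3 - 25*t)) dt.
Step 4. Decompose ∫((-t**2 - 15*t + 50)/(t**3 - 25*t)) dt by partial fractions, (-t**2 - 15*t + 50)/(t**3 - 25*t) = 2/(t + 5) - 1/(t - 5) - 2/t: now -3*t**2*log(t) + 3*t**2/2 + ∫(-2/t) dt + ∫(t**4) dt + ∫(-1/(t - 5)) dt + ∫(2/(t + 5)) dt.
Step 5. Evaluate the standard form [assuming t > -5]: now -3*t**2*log(t) + 3*t**2/2 + 2*log(t + 5) + ∫(-2/t) dt + ∫(t**4) dt + ∫(-1/(t - 5)) dt.
Step 6. Evaluate the standard form [assuming t > 0]: now -3*t**2*log(t) + 3*t**2/2 - 2*log(t) + 2*log(t + 5) + ∫(t**4) dt + ∫(-1/(t - 5)) dt.
Step 7. Evaluate the standard form [assuming t > 5]: now -3*t**2*log(t) + 3*t**2/2 - 2*log(t) - log(t - 5) + 2*log(t + 5) + ∫(t**4) dt.
Step 8. Evaluate the standard form: now t**5/5 - 3*t**2*log(t) + 3*t**2/2 - 2*log(t) - log(t - 5) + 2*log(t + 5).
Answer: t**5/5 - 3*t**2*log(t) + 3*t**2/2 - 2*log(t) - log(t - 5) + 2*log(t + 5).


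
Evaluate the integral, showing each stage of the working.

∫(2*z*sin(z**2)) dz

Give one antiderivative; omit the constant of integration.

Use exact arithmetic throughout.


Step 1. Substitute u = z**2, turning ∫(2*z*sin(z**2)) dz into ∫(sin(u)) du: now ∫(sin(u)) du.
Step 2. Evaluate the standard form: now -cos(u).
Step 3. Substitute back u = z**2: now -cos(z**2).
Answer: -cos(z**2).


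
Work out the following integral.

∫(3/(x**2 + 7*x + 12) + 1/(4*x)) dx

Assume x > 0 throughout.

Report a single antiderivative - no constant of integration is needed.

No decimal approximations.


Answer: log(x)/4 + 3*log(x + 3) - 3*log(x + 4).


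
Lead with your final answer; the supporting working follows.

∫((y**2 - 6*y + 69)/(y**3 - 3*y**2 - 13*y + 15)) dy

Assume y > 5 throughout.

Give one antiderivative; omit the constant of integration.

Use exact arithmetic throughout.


The answer is 2*log(y - 5) - 4*log(y - 1) + 3*log(y + 3).
Step 1. Decompose ∫((y**2 - 6*y + 69)/(y**3 - 3*y**2 - 13*y + 15)) dy by partial fractions, (y**2 - 6*y + 69)/(y**3 - 3*y**2 - 13*y + 15) = 3/(y + 3) - 4/(y - 1) + 2/(y - 5): now ∫(2/(y - 5)) dy + ∫(-4/(y - 1)) dy + ∫(3/(y + 3)) dy.
Step 2. Evaluate the standard form [assuming y > 1]: now -4*log(y - 1) + ∫(2/(y - 5)) dy + ∫(3/(y + 3)) dy.
Step 3. Evaluate the standard form [assuming y > 5]: now 2*log(y - 5) - 4*log(y - 1) + ∫(3/(y + 3)) dy.
Step 4. Evaluate the standard form [assuming y > -3]: now 2*log(y - 5) - 4*log(y - 1) + 3*log(y + 3).
Answer: 2*log(y - 5) - 4*log(y - 1) + 3*log(y + 3).


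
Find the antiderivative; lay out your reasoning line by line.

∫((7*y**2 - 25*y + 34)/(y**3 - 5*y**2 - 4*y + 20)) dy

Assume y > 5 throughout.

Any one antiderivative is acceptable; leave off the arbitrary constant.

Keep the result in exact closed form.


Step 1. Decompose ∫((7*y**2 - 25*y + 34)/(y**3 - 5*y**2 - 4*y + 20)) dy by partial fractions, (7*y**2 - 25*y + 34)/(y**3 - 5*y**2 - 4*y + 20) = 4/(y + 2) - 1/(y - 2) + 4/(y - 5): now ∫(4/(y - 5)) dy + ∫(-1/(y - 2)) dy + ∫(4/(y + 2)) dy.
Step 2. Evaluate the standard form [assuming y > 5]: now 4*log(y - 5) + ∫(-1/(y - 2)) dy + ∫(4/(y + 2)) dy.
Step 3. Evaluate the standard form [assuming y > -2]: now 4*log(y - 5) + 4*log(y + 2) + ∫(-1/(y - 2)) dy.
Step 4. Evaluate the standard form [assuming y > 2]: now 4*log(y - 5) - log(y - 2) + 4*log(y + 2).
Answer: 4*log(y - 5) - log(y - 2) + 4*log(y + 2).
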